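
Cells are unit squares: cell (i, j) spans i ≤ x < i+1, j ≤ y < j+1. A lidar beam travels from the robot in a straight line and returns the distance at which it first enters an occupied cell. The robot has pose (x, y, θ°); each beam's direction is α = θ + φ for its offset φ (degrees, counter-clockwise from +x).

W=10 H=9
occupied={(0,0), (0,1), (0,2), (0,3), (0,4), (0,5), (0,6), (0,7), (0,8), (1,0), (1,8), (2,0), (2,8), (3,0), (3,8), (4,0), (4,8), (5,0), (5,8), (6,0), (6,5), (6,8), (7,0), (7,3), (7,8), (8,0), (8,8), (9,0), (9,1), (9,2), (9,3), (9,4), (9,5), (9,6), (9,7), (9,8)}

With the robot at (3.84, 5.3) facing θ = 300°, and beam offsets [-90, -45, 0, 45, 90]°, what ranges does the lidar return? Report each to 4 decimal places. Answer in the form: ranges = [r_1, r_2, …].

beam 1: φ=-90°, α=210°
  cosα=-0.8660 sinα=-0.5000 | (3,5) | tMaxX 0.9699 tMaxY 0.6000 | tΔX 1.1547 tΔY 2.0000
    t=0.6000 [y] (3,4)
    t=0.9699 [x] (2,4)
    t=2.1246 [x] (1,4)
    t=2.6000 [y] (1,3)
    t=3.2793 [x] (0,3) — stop
  → r_1 = 3.2793
beam 2: φ=-45°, α=255°
  cosα=-0.2588 sinα=-0.9659 | (3,5) | tMaxX 3.2455 tMaxY 0.3106 | tΔX 3.8637 tΔY 1.0353
    t=0.3106 [y] (3,4)
    t=1.3459 [y] (3,3)
    t=2.3811 [y] (3,2)
    t=3.2455 [x] (2,2)
    t=3.4164 [y] (2,1)
    t=4.4517 [y] (2,0) — stop
  → r_2 = 4.4517
beam 3: φ=0°, α=300°
  cosα=0.5000 sinα=-0.8660 | (3,5) | tMaxX 0.3200 tMaxY 0.3464 | tΔX 2.0000 tΔY 1.1547
    t=0.3200 [x] (4,5)
    t=0.3464 [y] (4,4)
    t=1.5011 [y] (4,3)
    t=2.3200 [x] (5,3)
    t=2.6558 [y] (5,2)
    t=3.8105 [y] (5,1)
    t=4.3200 [x] (6,1)
    t=4.9652 [y] (6,0) — stop
  → r_3 = 4.9652
beam 4: φ=45°, α=345°
  cosα=0.9659 sinα=-0.2588 | (3,5) | tMaxX 0.1656 tMaxY 1.1591 | tΔX 1.0353 tΔY 3.8637
    t=0.1656 [x] (4,5)
    t=1.1591 [y] (4,4)
    t=1.2009 [x] (5,4)
    t=2.2362 [x] (6,4)
    t=3.2715 [x] (7,4)
    t=4.3067 [x] (8,4)
    t=5.0228 [y] (8,3)
    t=5.3420 [x] (9,3) — stop
  → r_4 = 5.3420
beam 5: φ=90°, α=30°
  cosα=0.8660 sinα=0.5000 | (3,5) | tMaxX 0.1848 tMaxY 1.4000 | tΔX 1.1547 tΔY 2.0000
    t=0.1848 [x] (4,5)
    t=1.3395 [x] (5,5)
    t=1.4000 [y] (5,6)
    t=2.4942 [x] (6,6)
    t=3.4000 [y] (6,7)
    t=3.6489 [x] (7,7)
    t=4.8036 [x] (8,7)
    t=5.4000 [y] (8,8) — stop
  → r_5 = 5.4000

ranges = [3.2793, 4.4517, 4.9652, 5.3420, 5.4000]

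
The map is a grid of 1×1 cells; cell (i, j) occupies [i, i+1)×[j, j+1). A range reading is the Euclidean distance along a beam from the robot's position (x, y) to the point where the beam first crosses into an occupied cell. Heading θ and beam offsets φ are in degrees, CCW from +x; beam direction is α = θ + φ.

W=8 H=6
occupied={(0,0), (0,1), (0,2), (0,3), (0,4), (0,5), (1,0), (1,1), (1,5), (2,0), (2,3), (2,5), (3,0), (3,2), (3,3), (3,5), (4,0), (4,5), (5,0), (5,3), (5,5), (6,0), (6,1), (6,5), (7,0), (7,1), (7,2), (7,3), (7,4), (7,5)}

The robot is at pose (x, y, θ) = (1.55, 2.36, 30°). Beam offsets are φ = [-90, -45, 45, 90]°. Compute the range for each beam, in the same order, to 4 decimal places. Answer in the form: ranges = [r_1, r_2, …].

beam 1: φ=-90°, α=300°
  direction (0.5000, -0.8660); cell (1,2); t to first gridline: x 0.9000, y 0.4157 (then +2.0000 / +1.1547)
    (1,1) via y @ 0.4157  # hit
  → r_1 = 0.4157
beam 2: φ=-45°, α=345°
  direction (0.9659, -0.2588); cell (1,2); t to first gridline: x 0.4659, y 1.3909 (then +1.0353 / +3.8637)
    (2,2) via x @ 0.4659
    (2,1) via y @ 1.3909
    (3,1) via x @ 1.5012
    (4,1) via x @ 2.5364
    (5,1) via x @ 3.5717
    (6,1) via x @ 4.6070  # hit
  → r_2 = 4.6070
beam 3: φ=45°, α=75°
  direction (0.2588, 0.9659); cell (1,2); t to first gridline: x 1.7387, y 0.6626 (then +3.8637 / +1.0353)
    (1,3) via y @ 0.6626
    (1,4) via y @ 1.6979
    (2,4) via x @ 1.7387
    (2,5) via y @ 2.7331  # hit
  → r_3 = 2.7331
beam 4: φ=90°, α=120°
  direction (-0.5000, 0.8660); cell (1,2); t to first gridline: x 1.1000, y 0.7390 (then +2.0000 / +1.1547)
    (1,3) via y @ 0.7390
    (0,3) via x @ 1.1000  # hit
  → r_4 = 1.1000

ranges = [0.4157, 4.6070, 2.7331, 1.1000]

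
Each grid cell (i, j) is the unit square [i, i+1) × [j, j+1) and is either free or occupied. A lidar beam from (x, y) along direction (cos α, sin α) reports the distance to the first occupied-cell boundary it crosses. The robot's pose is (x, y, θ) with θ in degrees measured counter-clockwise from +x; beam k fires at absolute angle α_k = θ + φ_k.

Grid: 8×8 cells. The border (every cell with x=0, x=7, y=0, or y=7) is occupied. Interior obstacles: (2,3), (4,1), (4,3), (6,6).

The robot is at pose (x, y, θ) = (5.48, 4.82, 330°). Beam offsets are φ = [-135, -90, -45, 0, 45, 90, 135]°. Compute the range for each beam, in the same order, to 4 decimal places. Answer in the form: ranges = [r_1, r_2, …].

ranges = [3.1682, 0.9600, 3.9548, 1.7551, 1.5736, 1.3625, 2.2569]

beam 1: φ=-135°, α=195°
  cosα=-0.9659 sinα=-0.2588 | (5,4) | tMaxX 0.4969 tMaxY 3.1682 | tΔX 1.0353 tΔY 3.8637
    t=0.4969 [x] (4,4)
    t=1.5322 [x] (3,4)
    t=2.5675 [x] (2,4)
    t=3.1682 [y] (2,3) — stop
  → r_1 = 3.1682
beam 2: φ=-90°, α=240°
  cosα=-0.5000 sinα=-0.8660 | (5,4) | tMaxX 0.9600 tMaxY 0.9469 | tΔX 2.0000 tΔY 1.1547
    t=0.9469 [y] (5,3)
    t=0.9600 [x] (4,3) — stop
  → r_2 = 0.9600
beam 3: φ=-45°, α=285°
  cosα=0.2588 sinα=-0.9659 | (5,4) | tMaxX 2.0091 tMaxY 0.8489 | tΔX 3.8637 tΔY 1.0353
    t=0.8489 [y] (5,3)
    t=1.8842 [y] (5,2)
    t=2.0091 [x] (6,2)
    t=2.9195 [y] (6,1)
    t=3.9548 [y] (6,0) — stop
  → r_3 = 3.9548
beam 4: φ=0°, α=330°
  cosα=0.8660 sinα=-0.5000 | (5,4) | tMaxX 0.6004 tMaxY 1.6400 | tΔX 1.1547 tΔY 2.0000
    t=0.6004 [x] (6,4)
    t=1.6400 [y] (6,3)
    t=1.7551 [x] (7,3) — stop
  → r_4 = 1.7551
beam 5: φ=45°, α=15°
  cosα=0.9659 sinα=0.2588 | (5,4) | tMaxX 0.5383 tMaxY 0.6955 | tΔX 1.0353 tΔY 3.8637
    t=0.5383 [x] (6,4)
    t=0.6955 [y] (6,5)
    t=1.5736 [x] (7,5) — stop
  → r_5 = 1.5736
beam 6: φ=90°, α=60°
  cosα=0.5000 sinα=0.8660 | (5,4) | tMaxX 1.0400 tMaxY 0.2078 | tΔX 2.0000 tΔY 1.1547
    t=0.2078 [y] (5,5)
    t=1.0400 [x] (6,5)
    t=1.3625 [y] (6,6) — stop
  → r_6 = 1.3625
beam 7: φ=135°, α=105°
  cosα=-0.2588 sinα=0.9659 | (5,4) | tMaxX 1.8546 tMaxY 0.1863 | tΔX 3.8637 tΔY 1.0353
    t=0.1863 [y] (5,5)
    t=1.2216 [y] (5,6)
    t=1.8546 [x] (4,6)
    t=2.2569 [y] (4,7) — stop
  → r_7 = 2.2569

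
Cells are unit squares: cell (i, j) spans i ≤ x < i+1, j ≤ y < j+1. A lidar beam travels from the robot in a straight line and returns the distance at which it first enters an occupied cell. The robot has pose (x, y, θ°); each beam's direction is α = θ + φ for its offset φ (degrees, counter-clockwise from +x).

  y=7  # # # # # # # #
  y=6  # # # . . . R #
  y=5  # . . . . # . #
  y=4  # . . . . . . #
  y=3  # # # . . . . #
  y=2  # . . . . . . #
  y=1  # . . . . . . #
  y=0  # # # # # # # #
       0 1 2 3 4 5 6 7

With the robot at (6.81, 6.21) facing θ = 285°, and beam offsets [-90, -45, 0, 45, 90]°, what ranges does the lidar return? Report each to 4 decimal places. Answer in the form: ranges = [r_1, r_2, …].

beam 1: φ=-90°, α=195°
  d=(-0.9659,-0.2588)  start (6,6)  tX=0.8386 tY=0.8114  stride 1/|dx|=1.0353 1/|dy|=3.8637
    cross y-line → (6,5), t=0.8114
    cross x-line → (5,5), t=0.8386 (wall)
  → r_1 = 0.8386
beam 2: φ=-45°, α=240°
  d=(-0.5000,-0.8660)  start (6,6)  tX=1.6200 tY=0.2425  stride 1/|dx|=2.0000 1/|dy|=1.1547
    cross y-line → (6,5), t=0.2425
    cross y-line → (6,4), t=1.3972
    cross x-line → (5,4), t=1.6200
    cross y-line → (5,3), t=2.5519
    cross x-line → (4,3), t=3.6200
    cross y-line → (4,2), t=3.7066
    cross y-line → (4,1), t=4.8613
    cross x-line → (3,1), t=5.6200
    cross y-line → (3,0), t=6.0160 (wall)
  → r_2 = 6.0160
beam 3: φ=0°, α=285°
  d=(0.2588,-0.9659)  start (6,6)  tX=0.7341 tY=0.2174  stride 1/|dx|=3.8637 1/|dy|=1.0353
    cross y-line → (6,5), t=0.2174
    cross x-line → (7,5), t=0.7341 (wall)
  → r_3 = 0.7341
beam 4: φ=45°, α=330°
  d=(0.8660,-0.5000)  start (6,6)  tX=0.2194 tY=0.4200  stride 1/|dx|=1.1547 1/|dy|=2.0000
    cross x-line → (7,6), t=0.2194 (wall)
  → r_4 = 0.2194
beam 5: φ=90°, α=15°
  d=(0.9659,0.2588)  start (6,6)  tX=0.1967 tY=3.0523  stride 1/|dx|=1.0353 1/|dy|=3.8637
    cross x-line → (7,6), t=0.1967 (wall)
  → r_5 = 0.1967

ranges = [0.8386, 6.0160, 0.7341, 0.2194, 0.1967]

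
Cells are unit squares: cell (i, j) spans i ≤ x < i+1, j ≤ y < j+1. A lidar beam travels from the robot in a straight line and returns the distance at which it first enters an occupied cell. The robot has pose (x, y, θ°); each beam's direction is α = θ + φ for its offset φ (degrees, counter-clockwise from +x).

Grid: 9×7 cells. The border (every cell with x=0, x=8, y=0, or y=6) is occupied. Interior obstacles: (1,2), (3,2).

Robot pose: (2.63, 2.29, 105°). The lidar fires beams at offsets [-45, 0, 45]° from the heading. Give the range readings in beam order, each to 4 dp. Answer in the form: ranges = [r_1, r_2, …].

beam 1: φ=-45°, α=60°
  d=(0.5000,0.8660)  start (2,2)  tX=0.7400 tY=0.8198  stride 1/|dx|=2.0000 1/|dy|=1.1547
    cross x-line → (3,2), t=0.7400 (wall)
  → r_1 = 0.7400
beam 2: φ=0°, α=105°
  d=(-0.2588,0.9659)  start (2,2)  tX=2.4341 tY=0.7350  stride 1/|dx|=3.8637 1/|dy|=1.0353
    cross y-line → (2,3), t=0.7350
    cross y-line → (2,4), t=1.7703
    cross x-line → (1,4), t=2.4341
    cross y-line → (1,5), t=2.8056
    cross y-line → (1,6), t=3.8409 (wall)
  → r_2 = 3.8409
beam 3: φ=45°, α=150°
  d=(-0.8660,0.5000)  start (2,2)  tX=0.7275 tY=1.4200  stride 1/|dx|=1.1547 1/|dy|=2.0000
    cross x-line → (1,2), t=0.7275 (wall)
  → r_3 = 0.7275

ranges = [0.7400, 3.8409, 0.7275]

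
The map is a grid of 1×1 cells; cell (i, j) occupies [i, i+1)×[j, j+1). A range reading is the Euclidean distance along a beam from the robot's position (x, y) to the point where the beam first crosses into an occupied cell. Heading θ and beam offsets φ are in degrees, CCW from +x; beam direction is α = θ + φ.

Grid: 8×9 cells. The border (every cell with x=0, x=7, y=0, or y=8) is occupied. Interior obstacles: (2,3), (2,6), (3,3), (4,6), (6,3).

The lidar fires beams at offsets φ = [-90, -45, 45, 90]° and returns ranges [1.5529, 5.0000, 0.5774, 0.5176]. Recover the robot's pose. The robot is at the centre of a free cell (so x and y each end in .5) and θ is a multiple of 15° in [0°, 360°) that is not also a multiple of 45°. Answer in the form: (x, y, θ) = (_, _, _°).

(x, y, θ) = (4.5, 3.5, 105°)

Candidates: 37 free-cell centres × 16 headings = 592 poses. Raycast each; keep the one whose scan matches to 4 dp.
  (1.5, 2.5, 240°): beam 1 = 0.5774 ≠ 1.5529 ✗
  (6.5, 6.5, 345°): beam 1 = 5.6940 ≠ 1.5529 ✗
  (3.5, 5.5, 285°): beam 1 = 2.5882 ≠ 1.5529 ✗
  (5.5, 7.5, 195°): beam 1 = 0.5176 ≠ 1.5529 ✗
  (5.5, 1.5, 15°): beam 1 = 0.5176 ≠ 1.5529 ✗
  …
  (4.5, 3.5, 105°): r_1=1.5529, r_2=5.0000, r_3=0.5774, r_4=0.5176 — all match ✓
Only this pose fits every beam.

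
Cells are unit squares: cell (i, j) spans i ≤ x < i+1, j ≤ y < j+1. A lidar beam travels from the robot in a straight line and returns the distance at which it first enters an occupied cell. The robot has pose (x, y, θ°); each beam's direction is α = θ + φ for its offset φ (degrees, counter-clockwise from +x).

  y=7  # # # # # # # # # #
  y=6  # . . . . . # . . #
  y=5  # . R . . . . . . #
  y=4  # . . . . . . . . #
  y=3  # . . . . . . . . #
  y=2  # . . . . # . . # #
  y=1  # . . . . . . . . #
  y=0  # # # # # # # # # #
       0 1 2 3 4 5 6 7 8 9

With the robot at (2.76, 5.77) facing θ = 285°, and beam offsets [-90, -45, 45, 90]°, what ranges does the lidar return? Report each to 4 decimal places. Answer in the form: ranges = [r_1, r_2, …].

beam 1: φ=-90°, α=195°
  cosα=-0.9659 sinα=-0.2588 | (2,5) | tMaxX 0.7868 tMaxY 2.9751 | tΔX 1.0353 tΔY 3.8637
    t=0.7868 [x] (1,5)
    t=1.8221 [x] (0,5) — stop
  → r_1 = 1.8221
beam 2: φ=-45°, α=240°
  cosα=-0.5000 sinα=-0.8660 | (2,5) | tMaxX 1.5200 tMaxY 0.8891 | tΔX 2.0000 tΔY 1.1547
    t=0.8891 [y] (2,4)
    t=1.5200 [x] (1,4)
    t=2.0438 [y] (1,3)
    t=3.1985 [y] (1,2)
    t=3.5200 [x] (0,2) — stop
  → r_2 = 3.5200
beam 3: φ=45°, α=330°
  cosα=0.8660 sinα=-0.5000 | (2,5) | tMaxX 0.2771 tMaxY 1.5400 | tΔX 1.1547 tΔY 2.0000
    t=0.2771 [x] (3,5)
    t=1.4318 [x] (4,5)
    t=1.5400 [y] (4,4)
    t=2.5865 [x] (5,4)
    t=3.5400 [y] (5,3)
    t=3.7412 [x] (6,3)
    t=4.8959 [x] (7,3)
    t=5.5400 [y] (7,2)
    t=6.0506 [x] (8,2) — stop
  → r_3 = 6.0506
beam 4: φ=90°, α=15°
  cosα=0.9659 sinα=0.2588 | (2,5) | tMaxX 0.2485 tMaxY 0.8887 | tΔX 1.0353 tΔY 3.8637
    t=0.2485 [x] (3,5)
    t=0.8887 [y] (3,6)
    t=1.2837 [x] (4,6)
    t=2.3190 [x] (5,6)
    t=3.3543 [x] (6,6) — stop
  → r_4 = 3.3543

ranges = [1.8221, 3.5200, 6.0506, 3.3543]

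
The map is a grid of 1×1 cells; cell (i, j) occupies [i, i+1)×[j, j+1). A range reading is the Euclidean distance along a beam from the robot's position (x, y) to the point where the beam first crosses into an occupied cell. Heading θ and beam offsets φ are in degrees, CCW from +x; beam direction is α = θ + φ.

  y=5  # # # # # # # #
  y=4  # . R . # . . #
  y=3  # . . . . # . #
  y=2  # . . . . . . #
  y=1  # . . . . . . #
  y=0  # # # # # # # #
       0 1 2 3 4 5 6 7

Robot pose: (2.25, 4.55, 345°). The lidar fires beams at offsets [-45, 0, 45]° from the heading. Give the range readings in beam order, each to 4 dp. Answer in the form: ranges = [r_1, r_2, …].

ranges = [4.0992, 1.8117, 0.9000]

beam 1: φ=-45°, α=300°
  cosα=0.5000 sinα=-0.8660 | (2,4) | tMaxX 1.5000 tMaxY 0.6351 | tΔX 2.0000 tΔY 1.1547
    t=0.6351 [y] (2,3)
    t=1.5000 [x] (3,3)
    t=1.7898 [y] (3,2)
    t=2.9445 [y] (3,1)
    t=3.5000 [x] (4,1)
    t=4.0992 [y] (4,0) — stop
  → r_1 = 4.0992
beam 2: φ=0°, α=345°
  cosα=0.9659 sinα=-0.2588 | (2,4) | tMaxX 0.7765 tMaxY 2.1250 | tΔX 1.0353 tΔY 3.8637
    t=0.7765 [x] (3,4)
    t=1.8117 [x] (4,4) — stop
  → r_2 = 1.8117
beam 3: φ=45°, α=30°
  cosα=0.8660 sinα=0.5000 | (2,4) | tMaxX 0.8660 tMaxY 0.9000 | tΔX 1.1547 tΔY 2.0000
    t=0.8660 [x] (3,4)
    t=0.9000 [y] (3,5) — stop
  → r_3 = 0.9000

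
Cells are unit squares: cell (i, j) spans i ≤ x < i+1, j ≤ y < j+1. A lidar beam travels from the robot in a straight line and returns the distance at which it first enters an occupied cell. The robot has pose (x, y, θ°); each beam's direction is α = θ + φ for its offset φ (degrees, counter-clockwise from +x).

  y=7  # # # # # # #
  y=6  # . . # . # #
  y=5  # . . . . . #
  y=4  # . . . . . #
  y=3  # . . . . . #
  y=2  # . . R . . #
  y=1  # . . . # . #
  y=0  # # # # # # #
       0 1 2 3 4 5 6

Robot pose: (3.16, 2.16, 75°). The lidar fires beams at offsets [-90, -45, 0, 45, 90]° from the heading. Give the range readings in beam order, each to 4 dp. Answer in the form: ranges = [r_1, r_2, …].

beam 1: φ=-90°, α=345°
  cosα=0.9659 sinα=-0.2588 | (3,2) | tMaxX 0.8696 tMaxY 0.6182 | tΔX 1.0353 tΔY 3.8637
    t=0.6182 [y] (3,1)
    t=0.8696 [x] (4,1) — stop
  → r_1 = 0.8696
beam 2: φ=-45°, α=30°
  cosα=0.8660 sinα=0.5000 | (3,2) | tMaxX 0.9699 tMaxY 1.6800 | tΔX 1.1547 tΔY 2.0000
    t=0.9699 [x] (4,2)
    t=1.6800 [y] (4,3)
    t=2.1246 [x] (5,3)
    t=3.2793 [x] (6,3) — stop
  → r_2 = 3.2793
beam 3: φ=0°, α=75°
  cosα=0.2588 sinα=0.9659 | (3,2) | tMaxX 3.2455 tMaxY 0.8696 | tΔX 3.8637 tΔY 1.0353
    t=0.8696 [y] (3,3)
    t=1.9049 [y] (3,4)
    t=2.9402 [y] (3,5)
    t=3.2455 [x] (4,5)
    t=3.9755 [y] (4,6)
    t=5.0107 [y] (4,7) — stop
  → r_3 = 5.0107
beam 4: φ=45°, α=120°
  cosα=-0.5000 sinα=0.8660 | (3,2) | tMaxX 0.3200 tMaxY 0.9699 | tΔX 2.0000 tΔY 1.1547
    t=0.3200 [x] (2,2)
    t=0.9699 [y] (2,3)
    t=2.1246 [y] (2,4)
    t=2.3200 [x] (1,4)
    t=3.2793 [y] (1,5)
    t=4.3200 [x] (0,5) — stop
  → r_4 = 4.3200
beam 5: φ=90°, α=165°
  cosα=-0.9659 sinα=0.2588 | (3,2) | tMaxX 0.1656 tMaxY 3.2455 | tΔX 1.0353 tΔY 3.8637
    t=0.1656 [x] (2,2)
    t=1.2009 [x] (1,2)
    t=2.2362 [x] (0,2) — stop
  → r_5 = 2.2362

ranges = [0.8696, 3.2793, 5.0107, 4.3200, 2.2362]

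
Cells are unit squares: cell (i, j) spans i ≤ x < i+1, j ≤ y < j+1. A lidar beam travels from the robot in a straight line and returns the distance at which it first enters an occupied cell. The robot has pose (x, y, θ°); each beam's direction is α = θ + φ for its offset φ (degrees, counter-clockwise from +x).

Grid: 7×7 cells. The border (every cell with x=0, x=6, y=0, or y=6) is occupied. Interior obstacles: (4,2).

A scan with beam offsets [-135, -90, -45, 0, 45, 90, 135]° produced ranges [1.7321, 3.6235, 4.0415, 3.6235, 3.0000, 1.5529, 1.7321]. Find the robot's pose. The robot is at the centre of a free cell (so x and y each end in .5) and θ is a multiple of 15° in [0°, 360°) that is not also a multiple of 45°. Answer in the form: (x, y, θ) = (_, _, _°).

(x, y, θ) = (2.5, 4.5, 345°)

Candidates: 24 free-cell centres × 16 headings = 384 poses. Raycast each; keep the one whose scan matches to 4 dp.
  (2.5, 1.5, 240°): beam 1 = 4.6587 ≠ 1.7321 ✗
  (3.5, 3.5, 30°): beam 1 = 2.5882 ≠ 1.7321 ✗
  (1.5, 1.5, 150°): beam 1 = 2.5882 ≠ 1.7321 ✗
  …
  (2.5, 4.5, 345°): r_1=1.7321, r_2=3.6235, r_3=4.0415, r_4=3.6235, r_5=3.0000, r_6=1.5529, r_7=1.7321 — all match ✓
Only this pose fits every beam.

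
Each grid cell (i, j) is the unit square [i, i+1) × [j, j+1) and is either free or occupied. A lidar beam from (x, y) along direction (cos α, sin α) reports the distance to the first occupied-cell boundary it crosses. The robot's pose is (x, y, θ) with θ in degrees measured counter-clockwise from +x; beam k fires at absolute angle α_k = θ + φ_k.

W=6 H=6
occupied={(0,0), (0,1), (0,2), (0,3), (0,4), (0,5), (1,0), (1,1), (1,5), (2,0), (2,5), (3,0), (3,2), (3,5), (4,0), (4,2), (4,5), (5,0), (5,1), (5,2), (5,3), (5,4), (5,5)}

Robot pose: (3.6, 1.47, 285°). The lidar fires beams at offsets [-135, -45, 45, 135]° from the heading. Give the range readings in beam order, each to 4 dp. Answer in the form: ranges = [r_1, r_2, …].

beam 1: φ=-135°, α=150°
  direction (-0.8660, 0.5000); cell (3,1); t to first gridline: x 0.6928, y 1.0600 (then +1.1547 / +2.0000)
    (2,1) via x @ 0.6928
    (2,2) via y @ 1.0600
    (1,2) via x @ 1.8475
    (0,2) via x @ 3.0022  # hit
  → r_1 = 3.0022
beam 2: φ=-45°, α=240°
  direction (-0.5000, -0.8660); cell (3,1); t to first gridline: x 1.2000, y 0.5427 (then +2.0000 / +1.1547)
    (3,0) via y @ 0.5427  # hit
  → r_2 = 0.5427
beam 3: φ=45°, α=330°
  direction (0.8660, -0.5000); cell (3,1); t to first gridline: x 0.4619, y 0.9400 (then +1.1547 / +2.0000)
    (4,1) via x @ 0.4619
    (4,0) via y @ 0.9400  # hit
  → r_3 = 0.9400
beam 4: φ=135°, α=60°
  direction (0.5000, 0.8660); cell (3,1); t to first gridline: x 0.8000, y 0.6120 (then +2.0000 / +1.1547)
    (3,2) via y @ 0.6120  # hit
  → r_4 = 0.6120

ranges = [3.0022, 0.5427, 0.9400, 0.6120]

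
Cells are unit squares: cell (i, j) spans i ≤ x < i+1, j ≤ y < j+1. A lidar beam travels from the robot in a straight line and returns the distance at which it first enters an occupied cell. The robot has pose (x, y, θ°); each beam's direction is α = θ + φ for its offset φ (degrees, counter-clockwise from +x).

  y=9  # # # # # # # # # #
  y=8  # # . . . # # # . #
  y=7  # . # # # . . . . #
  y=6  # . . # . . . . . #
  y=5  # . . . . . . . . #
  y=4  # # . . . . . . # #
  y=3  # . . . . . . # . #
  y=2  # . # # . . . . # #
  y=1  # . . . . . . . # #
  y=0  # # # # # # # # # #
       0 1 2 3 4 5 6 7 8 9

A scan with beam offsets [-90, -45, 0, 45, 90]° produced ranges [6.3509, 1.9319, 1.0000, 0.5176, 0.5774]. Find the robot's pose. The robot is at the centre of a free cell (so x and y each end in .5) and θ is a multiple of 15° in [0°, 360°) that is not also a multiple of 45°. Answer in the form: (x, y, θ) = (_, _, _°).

(x, y, θ) = (5.5, 1.5, 210°)

The pose lattice has 49·16 = 784 candidates. Test each by forward raycasting.
  (8.5, 3.5, 330°): beam 1 = 0.5774 ≠ 6.3509 ✗
  (5.5, 2.5, 60°): beam 1 = 2.8868 ≠ 6.3509 ✗
  (7.5, 2.5, 285°): beam 1 = 5.7956 ≠ 6.3509 ✗
  (6.5, 2.5, 165°): beam 1 = 5.6940 ≠ 6.3509 ✗
  …
  (5.5, 1.5, 210°): r_1=6.3509, r_2=1.9319, r_3=1.0000, r_4=0.5176, r_5=0.5774 — all match ✓
No second candidate reproduces the full scan.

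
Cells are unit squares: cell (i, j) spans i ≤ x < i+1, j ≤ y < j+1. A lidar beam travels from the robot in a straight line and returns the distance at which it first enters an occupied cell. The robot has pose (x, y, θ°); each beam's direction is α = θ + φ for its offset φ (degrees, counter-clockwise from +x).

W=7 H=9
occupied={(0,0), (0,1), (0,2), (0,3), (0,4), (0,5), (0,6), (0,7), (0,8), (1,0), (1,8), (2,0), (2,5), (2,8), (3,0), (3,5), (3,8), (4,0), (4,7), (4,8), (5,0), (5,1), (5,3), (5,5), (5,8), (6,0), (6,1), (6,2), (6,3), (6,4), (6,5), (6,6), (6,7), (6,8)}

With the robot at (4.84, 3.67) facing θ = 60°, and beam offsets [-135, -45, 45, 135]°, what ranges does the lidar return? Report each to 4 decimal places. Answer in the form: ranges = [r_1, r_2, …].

beam 1: φ=-135°, α=285°
  cosα=0.2588 sinα=-0.9659 | (4,3) | tMaxX 0.6182 tMaxY 0.6936 | tΔX 3.8637 tΔY 1.0353
    t=0.6182 [x] (5,3) — stop
  → r_1 = 0.6182
beam 2: φ=-45°, α=15°
  cosα=0.9659 sinα=0.2588 | (4,3) | tMaxX 0.1656 tMaxY 1.2750 | tΔX 1.0353 tΔY 3.8637
    t=0.1656 [x] (5,3) — stop
  → r_2 = 0.1656
beam 3: φ=45°, α=105°
  cosα=-0.2588 sinα=0.9659 | (4,3) | tMaxX 3.2455 tMaxY 0.3416 | tΔX 3.8637 tΔY 1.0353
    t=0.3416 [y] (4,4)
    t=1.3769 [y] (4,5)
    t=2.4122 [y] (4,6)
    t=3.2455 [x] (3,6)
    t=3.4475 [y] (3,7)
    t=4.4827 [y] (3,8) — stop
  → r_3 = 4.4827
beam 4: φ=135°, α=195°
  cosα=-0.9659 sinα=-0.2588 | (4,3) | tMaxX 0.8696 tMaxY 2.5887 | tΔX 1.0353 tΔY 3.8637
    t=0.8696 [x] (3,3)
    t=1.9049 [x] (2,3)
    t=2.5887 [y] (2,2)
    t=2.9402 [x] (1,2)
    t=3.9755 [x] (0,2) — stop
  → r_4 = 3.9755

ranges = [0.6182, 0.1656, 4.4827, 3.9755]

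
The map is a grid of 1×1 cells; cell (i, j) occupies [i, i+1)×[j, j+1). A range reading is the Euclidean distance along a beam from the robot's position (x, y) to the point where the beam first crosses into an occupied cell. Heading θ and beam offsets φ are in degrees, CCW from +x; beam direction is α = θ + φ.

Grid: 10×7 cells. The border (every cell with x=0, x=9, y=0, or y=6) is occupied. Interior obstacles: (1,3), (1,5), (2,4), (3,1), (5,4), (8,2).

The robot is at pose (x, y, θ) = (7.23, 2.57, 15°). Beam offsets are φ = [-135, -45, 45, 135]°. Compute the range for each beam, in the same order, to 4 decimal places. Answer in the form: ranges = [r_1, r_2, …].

beam 1: φ=-135°, α=240°
  dir = (cos 240°, sin 240°) = (-0.5000, -0.8660); from cell (7,2)
  next x-line at t=0.4600, next y-line at t=0.6582; Δt_x=2.0000, Δt_y=1.1547
    x: enter (6,2) at t=0.4600
    y: enter (6,1) at t=0.6582
    y: enter (6,0) at t=1.8129 ← occupied
  → r_1 = 1.8129
beam 2: φ=-45°, α=330°
  dir = (cos 330°, sin 330°) = (0.8660, -0.5000); from cell (7,2)
  next x-line at t=0.8891, next y-line at t=1.1400; Δt_x=1.1547, Δt_y=2.0000
    x: enter (8,2) at t=0.8891 ← occupied
  → r_2 = 0.8891
beam 3: φ=45°, α=60°
  dir = (cos 60°, sin 60°) = (0.5000, 0.8660); from cell (7,2)
  next x-line at t=1.5400, next y-line at t=0.4965; Δt_x=2.0000, Δt_y=1.1547
    y: enter (7,3) at t=0.4965
    x: enter (8,3) at t=1.5400
    y: enter (8,4) at t=1.6512
    y: enter (8,5) at t=2.8059
    x: enter (9,5) at t=3.5400 ← occupied
  → r_3 = 3.5400
beam 4: φ=135°, α=150°
  dir = (cos 150°, sin 150°) = (-0.8660, 0.5000); from cell (7,2)
  next x-line at t=0.2656, next y-line at t=0.8600; Δt_x=1.1547, Δt_y=2.0000
    x: enter (6,2) at t=0.2656
    y: enter (6,3) at t=0.8600
    x: enter (5,3) at t=1.4203
    x: enter (4,3) at t=2.5750
    y: enter (4,4) at t=2.8600
    x: enter (3,4) at t=3.7297
    y: enter (3,5) at t=4.8600
    x: enter (2,5) at t=4.8844
    x: enter (1,5) at t=6.0391 ← occupied
  → r_4 = 6.0391

ranges = [1.8129, 0.8891, 3.5400, 6.0391]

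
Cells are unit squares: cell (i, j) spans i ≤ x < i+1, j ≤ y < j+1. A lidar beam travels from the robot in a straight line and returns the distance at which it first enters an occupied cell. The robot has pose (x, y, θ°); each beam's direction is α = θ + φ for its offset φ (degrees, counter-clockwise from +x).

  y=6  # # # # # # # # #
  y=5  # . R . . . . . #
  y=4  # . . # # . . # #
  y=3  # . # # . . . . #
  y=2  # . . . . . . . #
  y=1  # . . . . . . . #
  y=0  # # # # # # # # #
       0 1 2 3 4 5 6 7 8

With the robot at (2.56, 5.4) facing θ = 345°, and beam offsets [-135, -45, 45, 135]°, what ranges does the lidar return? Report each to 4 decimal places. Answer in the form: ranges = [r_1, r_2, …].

beam 1: φ=-135°, α=210°
  d=(-0.8660,-0.5000)  start (2,5)  tX=0.6466 tY=0.8000  stride 1/|dx|=1.1547 1/|dy|=2.0000
    cross x-line → (1,5), t=0.6466
    cross y-line → (1,4), t=0.8000
    cross x-line → (0,4), t=1.8013 (wall)
  → r_1 = 1.8013
beam 2: φ=-45°, α=300°
  d=(0.5000,-0.8660)  start (2,5)  tX=0.8800 tY=0.4619  stride 1/|dx|=2.0000 1/|dy|=1.1547
    cross y-line → (2,4), t=0.4619
    cross x-line → (3,4), t=0.8800 (wall)
  → r_2 = 0.8800
beam 3: φ=45°, α=30°
  d=(0.8660,0.5000)  start (2,5)  tX=0.5081 tY=1.2000  stride 1/|dx|=1.1547 1/|dy|=2.0000
    cross x-line → (3,5), t=0.5081
    cross y-line → (3,6), t=1.2000 (wall)
  → r_3 = 1.2000
beam 4: φ=135°, α=120°
  d=(-0.5000,0.8660)  start (2,5)  tX=1.1200 tY=0.6928  stride 1/|dx|=2.0000 1/|dy|=1.1547
    cross y-line → (2,6), t=0.6928 (wall)
  → r_4 = 0.6928

ranges = [1.8013, 0.8800, 1.2000, 0.6928]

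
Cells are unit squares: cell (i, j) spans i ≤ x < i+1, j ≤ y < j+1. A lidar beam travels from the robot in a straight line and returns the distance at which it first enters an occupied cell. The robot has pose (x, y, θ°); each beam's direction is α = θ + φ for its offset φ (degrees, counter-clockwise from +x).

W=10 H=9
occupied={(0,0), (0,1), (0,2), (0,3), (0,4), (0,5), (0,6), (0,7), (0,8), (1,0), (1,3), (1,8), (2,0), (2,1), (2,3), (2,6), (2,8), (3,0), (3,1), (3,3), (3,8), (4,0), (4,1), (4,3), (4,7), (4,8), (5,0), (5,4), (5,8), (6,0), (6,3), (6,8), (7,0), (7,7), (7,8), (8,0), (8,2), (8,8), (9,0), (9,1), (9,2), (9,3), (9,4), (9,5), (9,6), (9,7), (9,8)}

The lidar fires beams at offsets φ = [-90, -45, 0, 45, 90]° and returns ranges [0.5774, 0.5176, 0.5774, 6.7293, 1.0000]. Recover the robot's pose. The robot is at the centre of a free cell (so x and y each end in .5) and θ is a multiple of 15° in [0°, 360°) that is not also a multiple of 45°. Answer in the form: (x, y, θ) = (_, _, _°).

(x, y, θ) = (8.5, 7.5, 210°)

Enumerate (i+0.5, j+0.5, θ) over the 43 free cells and 16 admissible headings. For each, cast all 5 beams and compare to the given ranges.
  (2.5, 2.5, 345°): beam 1 = 0.5176 ≠ 0.5774 ✗
  (7.5, 3.5, 300°): beam 2 = 2.5882 ≠ 0.5176 ✗
  (7.5, 5.5, 120°): beam 1 = 1.7321 ≠ 0.5774 ✗
  (8.5, 4.5, 255°): beam 1 = 5.7956 ≠ 0.5774 ✗
  …
  (8.5, 7.5, 210°): r_1=0.5774, r_2=0.5176, r_3=0.5774, r_4=6.7293, r_5=1.0000 — all match ✓
Unique over the lattice → pose = (8.5, 7.5, 210°).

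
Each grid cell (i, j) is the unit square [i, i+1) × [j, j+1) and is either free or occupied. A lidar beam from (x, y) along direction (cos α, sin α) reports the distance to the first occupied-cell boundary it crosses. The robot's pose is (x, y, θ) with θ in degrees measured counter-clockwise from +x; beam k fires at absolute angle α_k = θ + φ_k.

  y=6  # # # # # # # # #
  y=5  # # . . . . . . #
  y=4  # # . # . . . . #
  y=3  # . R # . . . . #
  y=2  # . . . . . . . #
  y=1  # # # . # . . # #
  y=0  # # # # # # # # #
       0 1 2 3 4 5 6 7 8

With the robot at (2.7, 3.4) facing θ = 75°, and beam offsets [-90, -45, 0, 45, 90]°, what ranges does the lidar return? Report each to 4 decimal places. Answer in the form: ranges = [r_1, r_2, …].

beam 1: φ=-90°, α=345°
  d=(0.9659,-0.2588)  start (2,3)  tX=0.3106 tY=1.5455  stride 1/|dx|=1.0353 1/|dy|=3.8637
    cross x-line → (3,3), t=0.3106 (wall)
  → r_1 = 0.3106
beam 2: φ=-45°, α=30°
  d=(0.8660,0.5000)  start (2,3)  tX=0.3464 tY=1.2000  stride 1/|dx|=1.1547 1/|dy|=2.0000
    cross x-line → (3,3), t=0.3464 (wall)
  → r_2 = 0.3464
beam 3: φ=0°, α=75°
  d=(0.2588,0.9659)  start (2,3)  tX=1.1591 tY=0.6212  stride 1/|dx|=3.8637 1/|dy|=1.0353
    cross y-line → (2,4), t=0.6212
    cross x-line → (3,4), t=1.1591 (wall)
  → r_3 = 1.1591
beam 4: φ=45°, α=120°
  d=(-0.5000,0.8660)  start (2,3)  tX=1.4000 tY=0.6928  stride 1/|dx|=2.0000 1/|dy|=1.1547
    cross y-line → (2,4), t=0.6928
    cross x-line → (1,4), t=1.4000 (wall)
  → r_4 = 1.4000
beam 5: φ=90°, α=165°
  d=(-0.9659,0.2588)  start (2,3)  tX=0.7247 tY=2.3182  stride 1/|dx|=1.0353 1/|dy|=3.8637
    cross x-line → (1,3), t=0.7247
    cross x-line → (0,3), t=1.7600 (wall)
  → r_5 = 1.7600

ranges = [0.3106, 0.3464, 1.1591, 1.4000, 1.7600]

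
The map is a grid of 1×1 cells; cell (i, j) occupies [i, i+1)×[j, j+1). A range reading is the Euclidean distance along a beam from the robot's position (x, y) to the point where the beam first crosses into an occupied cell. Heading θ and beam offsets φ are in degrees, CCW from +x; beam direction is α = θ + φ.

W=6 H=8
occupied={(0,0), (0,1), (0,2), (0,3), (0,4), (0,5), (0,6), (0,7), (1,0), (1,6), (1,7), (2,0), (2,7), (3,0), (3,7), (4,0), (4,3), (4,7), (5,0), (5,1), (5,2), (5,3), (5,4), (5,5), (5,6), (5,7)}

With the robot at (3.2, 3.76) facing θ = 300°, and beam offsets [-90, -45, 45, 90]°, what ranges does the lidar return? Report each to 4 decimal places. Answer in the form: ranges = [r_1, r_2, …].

beam 1: φ=-90°, α=210°
  cosα=-0.8660 sinα=-0.5000 | (3,3) | tMaxX 0.2309 tMaxY 1.5200 | tΔX 1.1547 tΔY 2.0000
    t=0.2309 [x] (2,3)
    t=1.3856 [x] (1,3)
    t=1.5200 [y] (1,2)
    t=2.5403 [x] (0,2) — stop
  → r_1 = 2.5403
beam 2: φ=-45°, α=255°
  cosα=-0.2588 sinα=-0.9659 | (3,3) | tMaxX 0.7727 tMaxY 0.7868 | tΔX 3.8637 tΔY 1.0353
    t=0.7727 [x] (2,3)
    t=0.7868 [y] (2,2)
    t=1.8221 [y] (2,1)
    t=2.8574 [y] (2,0) — stop
  → r_2 = 2.8574
beam 3: φ=45°, α=345°
  cosα=0.9659 sinα=-0.2588 | (3,3) | tMaxX 0.8282 tMaxY 2.9364 | tΔX 1.0353 tΔY 3.8637
    t=0.8282 [x] (4,3) — stop
  → r_3 = 0.8282
beam 4: φ=90°, α=30°
  cosα=0.8660 sinα=0.5000 | (3,3) | tMaxX 0.9238 tMaxY 0.4800 | tΔX 1.1547 tΔY 2.0000
    t=0.4800 [y] (3,4)
    t=0.9238 [x] (4,4)
    t=2.0785 [x] (5,4) — stop
  → r_4 = 2.0785

ranges = [2.5403, 2.8574, 0.8282, 2.0785]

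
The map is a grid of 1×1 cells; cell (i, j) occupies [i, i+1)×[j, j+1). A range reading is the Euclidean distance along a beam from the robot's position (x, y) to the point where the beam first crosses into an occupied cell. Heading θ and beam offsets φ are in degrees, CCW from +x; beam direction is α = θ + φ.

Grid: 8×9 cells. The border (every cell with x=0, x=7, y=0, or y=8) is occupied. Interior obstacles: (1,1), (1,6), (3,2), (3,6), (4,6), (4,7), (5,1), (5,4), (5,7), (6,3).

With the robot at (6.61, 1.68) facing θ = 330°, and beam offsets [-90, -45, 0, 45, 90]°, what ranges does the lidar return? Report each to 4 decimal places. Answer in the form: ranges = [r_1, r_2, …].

ranges = [0.7852, 0.7040, 0.4503, 0.4038, 0.7800]

beam 1: φ=-90°, α=240°
  cosα=-0.5000 sinα=-0.8660 | (6,1) | tMaxX 1.2200 tMaxY 0.7852 | tΔX 2.0000 tΔY 1.1547
    t=0.7852 [y] (6,0) — stop
  → r_1 = 0.7852
beam 2: φ=-45°, α=285°
  cosα=0.2588 sinα=-0.9659 | (6,1) | tMaxX 1.5068 tMaxY 0.7040 | tΔX 3.8637 tΔY 1.0353
    t=0.7040 [y] (6,0) — stop
  → r_2 = 0.7040
beam 3: φ=0°, α=330°
  cosα=0.8660 sinα=-0.5000 | (6,1) | tMaxX 0.4503 tMaxY 1.3600 | tΔX 1.1547 tΔY 2.0000
    t=0.4503 [x] (7,1) — stop
  → r_3 = 0.4503
beam 4: φ=45°, α=15°
  cosα=0.9659 sinα=0.2588 | (6,1) | tMaxX 0.4038 tMaxY 1.2364 | tΔX 1.0353 tΔY 3.8637
    t=0.4038 [x] (7,1) — stop
  → r_4 = 0.4038
beam 5: φ=90°, α=60°
  cosα=0.5000 sinα=0.8660 | (6,1) | tMaxX 0.7800 tMaxY 0.3695 | tΔX 2.0000 tΔY 1.1547
    t=0.3695 [y] (6,2)
    t=0.7800 [x] (7,2) — stop
  → r_5 = 0.7800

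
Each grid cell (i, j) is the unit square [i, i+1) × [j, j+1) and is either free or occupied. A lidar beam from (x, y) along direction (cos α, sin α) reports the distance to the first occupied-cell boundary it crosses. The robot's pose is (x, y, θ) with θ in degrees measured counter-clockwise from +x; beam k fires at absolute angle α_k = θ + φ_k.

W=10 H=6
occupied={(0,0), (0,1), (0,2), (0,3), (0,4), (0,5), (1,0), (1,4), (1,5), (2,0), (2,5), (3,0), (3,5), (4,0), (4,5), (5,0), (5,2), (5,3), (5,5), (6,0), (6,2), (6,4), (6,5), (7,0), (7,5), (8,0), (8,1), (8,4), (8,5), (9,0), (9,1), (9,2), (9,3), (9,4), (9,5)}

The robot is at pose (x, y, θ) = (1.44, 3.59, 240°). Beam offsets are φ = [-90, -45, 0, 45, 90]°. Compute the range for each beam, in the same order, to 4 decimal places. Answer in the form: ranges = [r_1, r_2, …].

ranges = [0.5081, 0.4555, 0.8800, 2.6814, 5.1800]

beam 1: φ=-90°, α=150°
  dir = (cos 150°, sin 150°) = (-0.8660, 0.5000); from cell (1,3)
  next x-line at t=0.5081, next y-line at t=0.8200; Δt_x=1.1547, Δt_y=2.0000
    x: enter (0,3) at t=0.5081 ← occupied
  → r_1 = 0.5081
beam 2: φ=-45°, α=195°
  dir = (cos 195°, sin 195°) = (-0.9659, -0.2588); from cell (1,3)
  next x-line at t=0.4555, next y-line at t=2.2796; Δt_x=1.0353, Δt_y=3.8637
    x: enter (0,3) at t=0.4555 ← occupied
  → r_2 = 0.4555
beam 3: φ=0°, α=240°
  dir = (cos 240°, sin 240°) = (-0.5000, -0.8660); from cell (1,3)
  next x-line at t=0.8800, next y-line at t=0.6813; Δt_x=2.0000, Δt_y=1.1547
    y: enter (1,2) at t=0.6813
    x: enter (0,2) at t=0.8800 ← occupied
  → r_3 = 0.8800
beam 4: φ=45°, α=285°
  dir = (cos 285°, sin 285°) = (0.2588, -0.9659); from cell (1,3)
  next x-line at t=2.1637, next y-line at t=0.6108; Δt_x=3.8637, Δt_y=1.0353
    y: enter (1,2) at t=0.6108
    y: enter (1,1) at t=1.6461
    x: enter (2,1) at t=2.1637
    y: enter (2,0) at t=2.6814 ← occupied
  → r_4 = 2.6814
beam 5: φ=90°, α=330°
  dir = (cos 330°, sin 330°) = (0.8660, -0.5000); from cell (1,3)
  next x-line at t=0.6466, next y-line at t=1.1800; Δt_x=1.1547, Δt_y=2.0000
    x: enter (2,3) at t=0.6466
    y: enter (2,2) at t=1.1800
    x: enter (3,2) at t=1.8013
    x: enter (4,2) at t=2.9560
    y: enter (4,1) at t=3.1800
    x: enter (5,1) at t=4.1107
    y: enter (5,0) at t=5.1800 ← occupied
  → r_5 = 5.1800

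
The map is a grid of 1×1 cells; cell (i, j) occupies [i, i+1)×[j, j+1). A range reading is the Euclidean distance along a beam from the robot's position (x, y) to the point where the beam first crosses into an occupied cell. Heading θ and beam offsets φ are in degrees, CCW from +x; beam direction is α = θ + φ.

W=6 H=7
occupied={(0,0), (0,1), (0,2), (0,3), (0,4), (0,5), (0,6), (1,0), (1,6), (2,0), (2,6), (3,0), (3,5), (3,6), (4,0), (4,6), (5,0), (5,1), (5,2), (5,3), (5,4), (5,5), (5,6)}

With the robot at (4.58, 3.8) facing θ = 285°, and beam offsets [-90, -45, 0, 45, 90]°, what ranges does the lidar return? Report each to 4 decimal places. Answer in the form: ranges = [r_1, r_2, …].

ranges = [3.7063, 3.2332, 1.6228, 0.4850, 0.4348]

beam 1: φ=-90°, α=195°
  d=(-0.9659,-0.2588)  start (4,3)  tX=0.6005 tY=3.0910  stride 1/|dx|=1.0353 1/|dy|=3.8637
    cross x-line → (3,3), t=0.6005
    cross x-line → (2,3), t=1.6357
    cross x-line → (1,3), t=2.6710
    cross y-line → (1,2), t=3.0910
    cross x-line → (0,2), t=3.7063 (wall)
  → r_1 = 3.7063
beam 2: φ=-45°, α=240°
  d=(-0.5000,-0.8660)  start (4,3)  tX=1.1600 tY=0.9238  stride 1/|dx|=2.0000 1/|dy|=1.1547
    cross y-line → (4,2), t=0.9238
    cross x-line → (3,2), t=1.1600
    cross y-line → (3,1), t=2.0785
    cross x-line → (2,1), t=3.1600
    cross y-line → (2,0), t=3.2332 (wall)
  → r_2 = 3.2332
beam 3: φ=0°, α=285°
  d=(0.2588,-0.9659)  start (4,3)  tX=1.6228 tY=0.8282  stride 1/|dx|=3.8637 1/|dy|=1.0353
    cross y-line → (4,2), t=0.8282
    cross x-line → (5,2), t=1.6228 (wall)
  → r_3 = 1.6228
beam 4: φ=45°, α=330°
  d=(0.8660,-0.5000)  start (4,3)  tX=0.4850 tY=1.6000  stride 1/|dx|=1.1547 1/|dy|=2.0000
    cross x-line → (5,3), t=0.4850 (wall)
  → r_4 = 0.4850
beam 5: φ=90°, α=15°
  d=(0.9659,0.2588)  start (4,3)  tX=0.4348 tY=0.7727  stride 1/|dx|=1.0353 1/|dy|=3.8637
    cross x-line → (5,3), t=0.4348 (wall)
  → r_5 = 0.4348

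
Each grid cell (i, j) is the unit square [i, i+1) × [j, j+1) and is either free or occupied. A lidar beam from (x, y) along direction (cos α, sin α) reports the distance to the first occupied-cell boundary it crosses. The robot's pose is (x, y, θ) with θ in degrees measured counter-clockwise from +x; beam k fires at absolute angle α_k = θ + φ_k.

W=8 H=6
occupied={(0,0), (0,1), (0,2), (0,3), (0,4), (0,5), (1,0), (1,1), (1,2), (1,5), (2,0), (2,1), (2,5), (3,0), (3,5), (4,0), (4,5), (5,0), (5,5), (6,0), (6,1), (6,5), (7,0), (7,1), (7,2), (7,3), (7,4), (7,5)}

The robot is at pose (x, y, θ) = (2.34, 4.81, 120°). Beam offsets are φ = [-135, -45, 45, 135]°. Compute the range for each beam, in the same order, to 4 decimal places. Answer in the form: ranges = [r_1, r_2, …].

beam 1: φ=-135°, α=345°
  cosα=0.9659 sinα=-0.2588 | (2,4) | tMaxX 0.6833 tMaxY 3.1296 | tΔX 1.0353 tΔY 3.8637
    t=0.6833 [x] (3,4)
    t=1.7186 [x] (4,4)
    t=2.7538 [x] (5,4)
    t=3.1296 [y] (5,3)
    t=3.7891 [x] (6,3)
    t=4.8244 [x] (7,3) — stop
  → r_1 = 4.8244
beam 2: φ=-45°, α=75°
  cosα=0.2588 sinα=0.9659 | (2,4) | tMaxX 2.5500 tMaxY 0.1967 | tΔX 3.8637 tΔY 1.0353
    t=0.1967 [y] (2,5) — stop
  → r_2 = 0.1967
beam 3: φ=45°, α=165°
  cosα=-0.9659 sinα=0.2588 | (2,4) | tMaxX 0.3520 tMaxY 0.7341 | tΔX 1.0353 tΔY 3.8637
    t=0.3520 [x] (1,4)
    t=0.7341 [y] (1,5) — stop
  → r_3 = 0.7341
beam 4: φ=135°, α=255°
  cosα=-0.2588 sinα=-0.9659 | (2,4) | tMaxX 1.3137 tMaxY 0.8386 | tΔX 3.8637 tΔY 1.0353
    t=0.8386 [y] (2,3)
    t=1.3137 [x] (1,3)
    t=1.8738 [y] (1,2) — stop
  → r_4 = 1.8738

ranges = [4.8244, 0.1967, 0.7341, 1.8738]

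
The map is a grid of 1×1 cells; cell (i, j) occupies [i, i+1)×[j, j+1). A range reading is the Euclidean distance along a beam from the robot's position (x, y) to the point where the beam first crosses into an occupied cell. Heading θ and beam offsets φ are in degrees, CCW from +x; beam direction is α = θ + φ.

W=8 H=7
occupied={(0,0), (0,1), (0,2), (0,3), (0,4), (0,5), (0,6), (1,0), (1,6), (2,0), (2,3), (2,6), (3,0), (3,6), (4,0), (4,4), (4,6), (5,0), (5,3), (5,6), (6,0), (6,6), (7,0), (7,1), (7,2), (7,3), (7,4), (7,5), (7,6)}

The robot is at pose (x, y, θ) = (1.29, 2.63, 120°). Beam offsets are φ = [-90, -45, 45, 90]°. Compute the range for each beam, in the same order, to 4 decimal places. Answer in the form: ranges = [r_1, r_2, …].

beam 1: φ=-90°, α=30°
  dir = (cos 30°, sin 30°) = (0.8660, 0.5000); from cell (1,2)
  next x-line at t=0.8198, next y-line at t=0.7400; Δt_x=1.1547, Δt_y=2.0000
    y: enter (1,3) at t=0.7400
    x: enter (2,3) at t=0.8198 ← occupied
  → r_1 = 0.8198
beam 2: φ=-45°, α=75°
  dir = (cos 75°, sin 75°) = (0.2588, 0.9659); from cell (1,2)
  next x-line at t=2.7432, next y-line at t=0.3831; Δt_x=3.8637, Δt_y=1.0353
    y: enter (1,3) at t=0.3831
    y: enter (1,4) at t=1.4183
    y: enter (1,5) at t=2.4536
    x: enter (2,5) at t=2.7432
    y: enter (2,6) at t=3.4889 ← occupied
  → r_2 = 3.4889
beam 3: φ=45°, α=165°
  dir = (cos 165°, sin 165°) = (-0.9659, 0.2588); from cell (1,2)
  next x-line at t=0.3002, next y-line at t=1.4296; Δt_x=1.0353, Δt_y=3.8637
    x: enter (0,2) at t=0.3002 ← occupied
  → r_3 = 0.3002
beam 4: φ=90°, α=210°
  dir = (cos 210°, sin 210°) = (-0.8660, -0.5000); from cell (1,2)
  next x-line at t=0.3349, next y-line at t=1.2600; Δt_x=1.1547, Δt_y=2.0000
    x: enter (0,2) at t=0.3349 ← occupied
  → r_4 = 0.3349

ranges = [0.8198, 3.4889, 0.3002, 0.3349]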